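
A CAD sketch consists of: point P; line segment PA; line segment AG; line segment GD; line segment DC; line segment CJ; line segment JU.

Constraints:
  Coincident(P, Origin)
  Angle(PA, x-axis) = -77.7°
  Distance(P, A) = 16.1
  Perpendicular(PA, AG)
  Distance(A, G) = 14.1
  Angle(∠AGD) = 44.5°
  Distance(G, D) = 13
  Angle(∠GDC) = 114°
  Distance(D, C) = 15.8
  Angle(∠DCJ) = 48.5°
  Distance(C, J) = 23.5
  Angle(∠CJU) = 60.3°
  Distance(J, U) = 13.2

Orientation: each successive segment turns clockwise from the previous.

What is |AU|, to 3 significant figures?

12.0

∠DCJ = 48.5° gives CJ at -141° from the x-axis; with |CJ| = 23.5, J = (-5.82, -25.3). ∠CJU = 60.3° gives JU at 99.6° from the x-axis; with |JU| = 13.2, U = (-8.02, -12.3). Then |AU| = |U − A| = 12.0.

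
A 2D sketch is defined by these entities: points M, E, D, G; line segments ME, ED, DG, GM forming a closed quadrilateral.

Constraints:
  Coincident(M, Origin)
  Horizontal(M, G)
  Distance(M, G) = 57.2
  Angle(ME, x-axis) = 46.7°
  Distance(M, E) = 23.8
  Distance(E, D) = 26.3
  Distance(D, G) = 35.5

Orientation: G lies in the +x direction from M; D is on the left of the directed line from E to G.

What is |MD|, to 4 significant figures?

49.58

M is at the origin; MG is horizontal with |MG| = 57.2 and G in +x, so G = (57.2, 0). ME runs at 46.7° with |ME| = 23.8, so E = (16.32, 17.32). D is determined by |ED| = 26.3 and |DG| = 35.5 together: it lies at the intersection of circle(E, 26.3) and circle(G, 35.5). With |EG| = 44.40, the foot of the radical line on EG is 15.79 from E and the perpendicular offset is √(26.3² − 15.79²) = 21.03. Taking the left-of-EG solution: D = (39.07, 30.52).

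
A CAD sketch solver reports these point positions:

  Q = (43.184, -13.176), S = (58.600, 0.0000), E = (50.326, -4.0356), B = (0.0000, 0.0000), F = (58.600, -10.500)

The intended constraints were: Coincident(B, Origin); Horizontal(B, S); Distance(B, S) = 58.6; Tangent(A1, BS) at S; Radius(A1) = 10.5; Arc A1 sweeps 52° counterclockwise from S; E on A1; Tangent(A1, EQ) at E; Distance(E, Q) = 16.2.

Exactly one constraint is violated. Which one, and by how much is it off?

Distance(E, Q) = 16.2 — off by 4.60.

B = (0.00, 0.00) ✓; B.y = 0.00, S.y = 0.00 ✓; |BS| = 58.60 ✓; ∠(FS, SB) = 90.00° ✓; |FS| = 10.50 ✓; bearing(F→E) − bearing(F→S) = 52.00° ✓; |FE| = 10.50 ✓; ∠(FE, EQ) = 90.00° ✓; |EQ| = 11.60 ✗.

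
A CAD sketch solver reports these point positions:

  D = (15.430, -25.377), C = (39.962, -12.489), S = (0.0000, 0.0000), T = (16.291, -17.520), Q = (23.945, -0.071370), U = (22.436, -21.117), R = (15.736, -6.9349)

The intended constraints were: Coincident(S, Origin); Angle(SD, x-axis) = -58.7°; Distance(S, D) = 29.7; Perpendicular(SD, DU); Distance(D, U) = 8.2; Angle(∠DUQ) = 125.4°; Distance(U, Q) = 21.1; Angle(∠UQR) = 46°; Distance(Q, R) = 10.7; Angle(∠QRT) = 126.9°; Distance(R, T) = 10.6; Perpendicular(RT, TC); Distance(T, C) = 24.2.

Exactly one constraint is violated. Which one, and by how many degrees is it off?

Perpendicular(RT, TC) — off by 9.00°.

S = (0.00, 0.00) ✓; SD at -58.70° ✓; |SD| = 29.70 ✓; ∠(SD, DU) = 90.00° ✓; |DU| = 8.199 ✓; ∠DUQ = 125.4° ✓; |UQ| = 21.10 ✓; ∠UQR = 46.00° ✓; |QR| = 10.70 ✓; ∠QRT = 126.9° ✓; |RT| = 10.60 ✓; ∠(RT, TC) = 99.00° ✗; |TC| = 24.20 ✓.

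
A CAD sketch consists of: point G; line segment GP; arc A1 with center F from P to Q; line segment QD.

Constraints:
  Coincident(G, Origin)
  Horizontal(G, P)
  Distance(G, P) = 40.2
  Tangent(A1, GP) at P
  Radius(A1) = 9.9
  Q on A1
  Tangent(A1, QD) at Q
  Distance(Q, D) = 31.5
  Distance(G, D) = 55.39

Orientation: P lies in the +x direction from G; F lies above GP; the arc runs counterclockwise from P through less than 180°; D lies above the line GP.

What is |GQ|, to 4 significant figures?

51.13

G is at the origin; GP is horizontal with |GP| = 40.2 and P on the +x side, so P = (40.20, 0.000). A1 meets GP tangentially, so FP is at right angles to GP, so F = P + (0, 9.9) = (40.20, 9.900). Since FQ ⟂ QD (tangency), |FD| = √(9.9² + 31.5²) = 33.02 regardless of where Q sits on A1. So D lies on both circle(G, 55.39) and circle(F, 33.02); the above-GP intersection is D = (35.43, 42.57). Q is the foot of the tangent from D: Q = (49.12, 14.20).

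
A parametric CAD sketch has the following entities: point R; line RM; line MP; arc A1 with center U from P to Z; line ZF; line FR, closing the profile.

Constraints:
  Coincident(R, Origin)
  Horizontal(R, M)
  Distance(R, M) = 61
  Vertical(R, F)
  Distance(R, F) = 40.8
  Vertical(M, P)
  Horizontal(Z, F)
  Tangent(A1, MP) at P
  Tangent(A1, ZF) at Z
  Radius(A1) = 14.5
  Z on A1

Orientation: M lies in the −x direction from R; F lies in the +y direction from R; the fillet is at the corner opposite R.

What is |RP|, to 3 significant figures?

66.4

R is at the origin; R and M share the same y with |RM| = 61.0 and M on the −x side, so M = (-61.0, 0.00). R and F share the same x with |RF| = 40.8 and F on the +y side, so F = (0.00, 40.8). The virtual corner opposite R is at (-61.0, 40.8). Tangency of A1 to MP means the radius UP is perpendicular to MP and A1 meets ZF tangentially, so UZ is at right angles to ZF, with radius 14.5, so the center U sits 14.5 in from both sides at U = (-46.5, 26.3). That places the tangent points at P = (-61.0, 26.3) on MP and Z = (-46.5, 40.8) on ZF. Then |RP| = |P − R| = 66.4.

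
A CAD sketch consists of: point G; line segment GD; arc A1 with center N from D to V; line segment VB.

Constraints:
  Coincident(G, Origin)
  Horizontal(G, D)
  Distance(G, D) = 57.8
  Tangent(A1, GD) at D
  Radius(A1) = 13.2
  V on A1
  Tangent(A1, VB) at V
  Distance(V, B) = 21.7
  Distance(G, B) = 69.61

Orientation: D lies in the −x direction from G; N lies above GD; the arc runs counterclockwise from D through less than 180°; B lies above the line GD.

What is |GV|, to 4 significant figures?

50.72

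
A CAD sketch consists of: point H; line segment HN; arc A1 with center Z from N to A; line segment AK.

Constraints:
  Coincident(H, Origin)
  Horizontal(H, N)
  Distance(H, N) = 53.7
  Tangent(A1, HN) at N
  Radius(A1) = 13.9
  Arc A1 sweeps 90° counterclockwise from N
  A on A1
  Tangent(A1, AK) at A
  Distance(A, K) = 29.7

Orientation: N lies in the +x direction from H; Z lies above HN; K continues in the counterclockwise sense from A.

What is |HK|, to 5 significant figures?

80.441

H is at the origin; H and N share the same y with |HN| = 53.7 and N on the +x side, so N = (53.700, 0.0000). Tangency of A1 to HN means the radius ZN is perpendicular to HN, so Z = N + (0, 13.9) = (53.700, 13.900). On A1, N sits at bearing -90° from Z; a 90° counterclockwise sweep puts A at bearing 0°, so A = Z + 13.9·(cos 0°, sin 0°) = (67.600, 13.900). Since A1 is tangent to AK there, ZA ⟂ AK, so AK runs along (−sin 0°, cos 0°); with |AK| = 29.7, K = (67.600, 43.600). Then |HK| = |K − H| = 80.441.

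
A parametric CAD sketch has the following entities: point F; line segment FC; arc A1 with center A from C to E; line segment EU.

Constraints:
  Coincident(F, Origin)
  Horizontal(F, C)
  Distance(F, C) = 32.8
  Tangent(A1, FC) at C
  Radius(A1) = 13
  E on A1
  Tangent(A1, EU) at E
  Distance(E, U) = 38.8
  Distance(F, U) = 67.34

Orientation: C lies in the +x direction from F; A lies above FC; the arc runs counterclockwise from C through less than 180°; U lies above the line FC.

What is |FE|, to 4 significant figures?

47.94

F is at the origin; F and C share the same y with |FC| = 32.8 and C on the +x side, so C = (32.80, 0.000). Tangency of A1 to FC means the radius AC is perpendicular to FC, so A = C + (0, 13) = (32.80, 13.00). Since AE ⟂ EU (tangency), |AU| = √(13.0² + 38.8²) = 40.92 regardless of where E sits on A1. So U lies on both circle(F, 67.34) and circle(A, 40.92); the above-FC intersection is U = (41.58, 52.97). E is the foot of the tangent from U: E = (45.73, 14.39).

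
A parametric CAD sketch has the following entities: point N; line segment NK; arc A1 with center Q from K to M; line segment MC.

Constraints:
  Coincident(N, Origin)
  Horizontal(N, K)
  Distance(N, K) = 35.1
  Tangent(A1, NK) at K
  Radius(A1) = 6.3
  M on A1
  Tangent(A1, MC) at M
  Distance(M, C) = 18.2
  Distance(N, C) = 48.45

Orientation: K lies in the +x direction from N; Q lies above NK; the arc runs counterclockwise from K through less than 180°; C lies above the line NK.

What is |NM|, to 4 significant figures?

41.85

Checks: N = (0.00, 0.00) ✓; |QM| = 6.300 ✓; ∠(QM, MC) = 90.00° ✓; |MC| = 18.20 ✓; |NC| = 48.45 ✓.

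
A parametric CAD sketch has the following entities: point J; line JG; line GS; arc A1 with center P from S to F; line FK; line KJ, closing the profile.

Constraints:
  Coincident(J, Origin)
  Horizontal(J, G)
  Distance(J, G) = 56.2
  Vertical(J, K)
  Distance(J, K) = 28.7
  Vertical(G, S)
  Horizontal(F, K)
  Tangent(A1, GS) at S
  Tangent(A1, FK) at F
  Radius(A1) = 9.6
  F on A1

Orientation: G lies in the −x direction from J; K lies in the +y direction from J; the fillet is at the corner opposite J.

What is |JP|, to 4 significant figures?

50.36

J and K share the same x with |JK| = 28.7 and K on the +y side, so K = (0.000, 28.70). The virtual corner opposite J is at (-56.20, 28.70). Since A1 is tangent to GS there, PS ⟂ GS and the tangent condition forces PF to be normal to FK, with radius 9.6, so the center P sits 9.6 in from both sides at P = (-46.60, 19.10). Then |JP| = |P − J| = 50.36.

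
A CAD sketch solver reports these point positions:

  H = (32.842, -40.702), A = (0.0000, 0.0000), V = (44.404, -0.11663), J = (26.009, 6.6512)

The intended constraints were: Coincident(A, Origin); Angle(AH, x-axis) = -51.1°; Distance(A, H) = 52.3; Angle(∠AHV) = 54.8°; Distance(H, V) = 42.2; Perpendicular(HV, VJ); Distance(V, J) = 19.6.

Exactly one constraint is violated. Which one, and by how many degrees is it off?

Perpendicular(HV, VJ) — off by 4.30°.

A = (0.00, 0.00) ✓; AH at -51.10° ✓; |AH| = 52.30 ✓; ∠AHV = 54.80° ✓; |HV| = 42.20 ✓; ∠(HV, VJ) = 85.70° ✗; |VJ| = 19.60 ✓.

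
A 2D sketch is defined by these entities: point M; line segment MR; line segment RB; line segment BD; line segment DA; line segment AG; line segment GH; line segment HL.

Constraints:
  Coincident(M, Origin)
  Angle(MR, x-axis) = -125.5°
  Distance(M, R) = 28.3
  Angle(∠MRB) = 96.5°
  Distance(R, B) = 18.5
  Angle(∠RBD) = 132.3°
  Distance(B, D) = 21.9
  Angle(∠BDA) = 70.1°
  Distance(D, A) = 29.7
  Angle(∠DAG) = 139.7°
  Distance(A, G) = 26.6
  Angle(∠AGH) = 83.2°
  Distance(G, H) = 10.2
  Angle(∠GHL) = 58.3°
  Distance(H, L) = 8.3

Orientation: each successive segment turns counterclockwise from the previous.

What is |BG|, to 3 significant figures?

42.7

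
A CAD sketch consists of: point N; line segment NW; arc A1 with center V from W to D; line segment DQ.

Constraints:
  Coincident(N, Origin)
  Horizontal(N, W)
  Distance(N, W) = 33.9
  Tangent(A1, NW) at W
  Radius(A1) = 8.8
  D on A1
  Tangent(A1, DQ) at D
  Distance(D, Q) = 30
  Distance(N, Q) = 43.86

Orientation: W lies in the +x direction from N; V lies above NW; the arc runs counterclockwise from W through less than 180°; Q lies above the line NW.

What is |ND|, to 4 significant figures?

43.23

N is at the origin; NW is horizontal with |NW| = 33.9 and W on the +x side, so W = (33.90, 0.000). Since A1 is tangent to NW there, VW ⟂ NW, so V = W + (0, 8.8) = (33.90, 8.800). Since VD ⟂ DQ (tangency), |VQ| = √(8.8² + 30.0²) = 31.26 regardless of where D sits on A1. So Q lies on both circle(N, 43.86) and circle(V, 31.26); the above-NW intersection is Q = (22.23, 37.81). D is the foot of the tangent from Q: D = (40.81, 14.25).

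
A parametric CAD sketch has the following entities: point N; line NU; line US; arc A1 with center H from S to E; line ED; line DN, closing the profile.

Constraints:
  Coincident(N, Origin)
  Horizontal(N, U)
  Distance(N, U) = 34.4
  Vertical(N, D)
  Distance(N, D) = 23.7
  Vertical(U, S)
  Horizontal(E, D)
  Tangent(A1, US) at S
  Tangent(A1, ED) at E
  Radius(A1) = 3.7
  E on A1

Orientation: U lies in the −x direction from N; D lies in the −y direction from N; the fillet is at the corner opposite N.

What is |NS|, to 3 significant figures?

39.8

N is at the origin; N and U share the same y with |NU| = 34.4 and U on the −x side, so U = (-34.4, 0.00). N and D share the same x with |ND| = 23.7 and D on the −y side, so D = (0.00, -23.7). The virtual corner opposite N is at (-34.4, -23.7). A1 meets US tangentially, so HS is at right angles to US and tangency of A1 to ED means the radius HE is perpendicular to ED, with radius 3.7, so the center H sits 3.7 in from both sides at H = (-30.7, -20.0). That places the tangent points at S = (-34.4, -20.0) on US and E = (-30.7, -23.7) on ED. Then |NS| = |S − N| = 39.8.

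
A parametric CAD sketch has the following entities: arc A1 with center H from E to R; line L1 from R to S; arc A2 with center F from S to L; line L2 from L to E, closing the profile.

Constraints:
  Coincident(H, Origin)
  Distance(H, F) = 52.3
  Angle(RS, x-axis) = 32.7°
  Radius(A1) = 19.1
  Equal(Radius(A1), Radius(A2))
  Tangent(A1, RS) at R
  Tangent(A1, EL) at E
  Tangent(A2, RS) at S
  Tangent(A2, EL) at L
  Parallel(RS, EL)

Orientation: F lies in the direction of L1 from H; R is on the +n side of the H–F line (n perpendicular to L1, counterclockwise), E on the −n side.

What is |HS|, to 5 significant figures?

55.679

Tangency of A1 to both parallel lines with radius 19.1 puts R and E at H ± 19.1·n: R = (-10.319, 16.073), E = (10.319, -16.073). Equal radii place S and L the same way about F: S = F + 19.1·n = (33.692, 44.327), L = F − 19.1·n = (54.330, 12.182). Then |HS| = |S − H| = 55.679.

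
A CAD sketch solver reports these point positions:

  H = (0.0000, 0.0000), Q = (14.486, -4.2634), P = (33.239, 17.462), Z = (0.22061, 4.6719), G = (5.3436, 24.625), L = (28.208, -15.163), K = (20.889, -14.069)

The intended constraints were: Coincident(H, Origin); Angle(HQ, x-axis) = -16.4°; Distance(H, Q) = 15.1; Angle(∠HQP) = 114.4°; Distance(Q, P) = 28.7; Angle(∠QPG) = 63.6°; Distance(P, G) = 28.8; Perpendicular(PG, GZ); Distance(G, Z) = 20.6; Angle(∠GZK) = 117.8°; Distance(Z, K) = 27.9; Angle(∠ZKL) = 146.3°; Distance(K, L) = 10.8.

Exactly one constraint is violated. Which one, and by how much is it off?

Distance(K, L) = 10.8 — off by 3.40.

H = (0.00, 0.00) ✓; HQ at -16.40° ✓; |HQ| = 15.10 ✓; ∠HQP = 114.4° ✓; |QP| = 28.70 ✓; ∠QPG = 63.60° ✓; |PG| = 28.80 ✓; ∠(PG, GZ) = 90.00° ✓; |GZ| = 20.60 ✓; ∠GZK = 117.8° ✓; |ZK| = 27.90 ✓; ∠ZKL = 146.3° ✓; |KL| = 7.400 ✗.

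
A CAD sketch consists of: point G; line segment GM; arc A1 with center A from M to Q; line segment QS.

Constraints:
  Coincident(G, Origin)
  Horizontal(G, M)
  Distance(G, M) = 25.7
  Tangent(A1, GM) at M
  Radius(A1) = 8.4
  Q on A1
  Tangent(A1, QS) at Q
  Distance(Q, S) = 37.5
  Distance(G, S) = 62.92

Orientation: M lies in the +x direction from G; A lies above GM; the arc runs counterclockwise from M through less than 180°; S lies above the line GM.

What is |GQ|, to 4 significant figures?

33.53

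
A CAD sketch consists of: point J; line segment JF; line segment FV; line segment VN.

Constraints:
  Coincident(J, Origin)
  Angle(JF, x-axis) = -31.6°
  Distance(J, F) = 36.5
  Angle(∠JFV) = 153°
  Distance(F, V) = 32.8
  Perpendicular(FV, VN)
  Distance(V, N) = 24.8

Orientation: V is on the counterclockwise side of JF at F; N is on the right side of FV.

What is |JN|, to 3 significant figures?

77.3

J is at the origin; JF runs at -31.6° with length 36.5, so F = 36.5·(cos -31.6°, sin -31.6°) = (31.1, -19.1). ∠JFV = 153.0°, so FV runs at -31.6° + (180° − 153.0°) = -4.60° from the x-axis; with |FV| = 32.8, V = F + 32.8·(cos -4.60°, sin -4.60°) = (63.8, -21.8). FV is perpendicular to VN; with |VN| = 24.8 on the right of FV, N = V + 24.8·(-0.0802, -0.997) = (61.8, -46.5). Then |JN| = |N − J| = 77.3.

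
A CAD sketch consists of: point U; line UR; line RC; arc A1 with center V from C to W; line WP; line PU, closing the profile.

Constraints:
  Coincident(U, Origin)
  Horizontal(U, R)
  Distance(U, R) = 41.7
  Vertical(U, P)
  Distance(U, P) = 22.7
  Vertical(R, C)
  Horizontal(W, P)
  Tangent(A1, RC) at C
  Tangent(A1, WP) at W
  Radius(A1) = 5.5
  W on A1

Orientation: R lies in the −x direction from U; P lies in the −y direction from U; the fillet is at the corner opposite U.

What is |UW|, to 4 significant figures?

42.73

U is at the origin; U and R share the same y with |UR| = 41.7 and R on the −x side, so R = (-41.70, 0.000). U and P share the same x with |UP| = 22.7 and P on the −y side, so P = (0.000, -22.70). The virtual corner opposite U is at (-41.70, -22.70). The tangent condition forces VC to be normal to RC and the tangent condition forces VW to be normal to WP, with radius 5.5, so the center V sits 5.5 in from both sides at V = (-36.20, -17.20). That places the tangent points at C = (-41.70, -17.20) on RC and W = (-36.20, -22.70) on WP. Then |UW| = |W − U| = 42.73.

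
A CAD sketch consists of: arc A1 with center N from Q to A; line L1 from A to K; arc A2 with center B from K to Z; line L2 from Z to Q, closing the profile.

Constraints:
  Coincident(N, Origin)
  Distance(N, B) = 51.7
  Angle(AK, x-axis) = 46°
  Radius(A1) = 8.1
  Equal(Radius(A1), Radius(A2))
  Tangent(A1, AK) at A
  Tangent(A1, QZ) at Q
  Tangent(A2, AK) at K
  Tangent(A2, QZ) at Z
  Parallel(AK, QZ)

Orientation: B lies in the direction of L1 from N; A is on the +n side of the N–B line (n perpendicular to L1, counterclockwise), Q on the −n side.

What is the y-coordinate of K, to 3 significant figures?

42.8

The slot axis is L1's direction at 46.0°, so u = (cos 46.0°, sin 46.0°) = (0.695, 0.719) and n = (−sin 46.0°, cos 46.0°) = (-0.719, 0.695). N is at the origin and B lies 51.7 along u from N, so B = 51.7·u = (35.9, 37.2). Tangency of A1 to both parallel lines with radius 8.1 puts A and Q at N ± 8.1·n: A = (-5.83, 5.63), Q = (5.83, -5.63). Equal radii place K and Z the same way about B: K = B + 8.1·n = (30.1, 42.8), Z = B − 8.1·n = (41.7, 31.6). So K.y = 42.8.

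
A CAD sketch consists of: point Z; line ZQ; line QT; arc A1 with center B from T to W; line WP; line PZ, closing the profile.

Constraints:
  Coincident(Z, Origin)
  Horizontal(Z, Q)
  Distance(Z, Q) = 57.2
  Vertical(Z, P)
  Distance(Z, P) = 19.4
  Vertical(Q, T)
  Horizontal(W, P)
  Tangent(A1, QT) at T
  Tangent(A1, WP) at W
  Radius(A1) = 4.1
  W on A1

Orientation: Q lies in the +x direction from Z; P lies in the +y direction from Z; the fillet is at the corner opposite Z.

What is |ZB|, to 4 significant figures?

55.26

Z is at the origin; Z and Q share the same y with |ZQ| = 57.2 and Q on the +x side, so Q = (57.20, 0.000). ZP is vertical with |ZP| = 19.4 and P on the +y side, so P = (0.000, 19.40). The virtual corner opposite Z is at (57.20, 19.40). Since A1 is tangent to QT there, BT ⟂ QT and the tangent condition forces BW to be normal to WP, with radius 4.1, so the center B sits 4.1 in from both sides at B = (53.10, 15.30). Then |ZB| = |B − Z| = 55.26.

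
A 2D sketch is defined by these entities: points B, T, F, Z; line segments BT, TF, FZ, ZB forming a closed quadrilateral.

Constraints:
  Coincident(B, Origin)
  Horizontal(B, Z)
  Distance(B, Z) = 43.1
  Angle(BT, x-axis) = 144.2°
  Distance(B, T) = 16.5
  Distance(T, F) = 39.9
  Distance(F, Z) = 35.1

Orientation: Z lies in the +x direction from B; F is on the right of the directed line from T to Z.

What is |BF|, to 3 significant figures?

23.9

B is at the origin; B and Z share the same y with |BZ| = 43.1 and Z in +x, so Z = (43.1, 0). BT runs at 144.2° with |BT| = 16.5, so T = (-13.4, 9.65). F is determined by |TF| = 39.9 and |FZ| = 35.1 together: it lies at the intersection of circle(T, 39.9) and circle(Z, 35.1). With |TZ| = 57.3, the foot of the radical line on TZ is 31.8 from T and the perpendicular offset is √(39.9² − 31.8²) = 24.1. Taking the right-of-TZ solution: F = (13.9, -19.5).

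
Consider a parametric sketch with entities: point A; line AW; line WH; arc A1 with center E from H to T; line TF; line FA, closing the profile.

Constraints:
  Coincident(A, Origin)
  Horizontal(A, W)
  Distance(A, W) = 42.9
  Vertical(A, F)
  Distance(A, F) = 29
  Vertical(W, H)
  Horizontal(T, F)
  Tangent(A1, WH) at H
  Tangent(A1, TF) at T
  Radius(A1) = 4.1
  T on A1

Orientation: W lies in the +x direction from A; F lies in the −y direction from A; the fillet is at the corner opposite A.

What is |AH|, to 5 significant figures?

49.603

The virtual corner opposite A is at (42.900, -29.000). Tangency of A1 to WH means the radius EH is perpendicular to WH and since A1 is tangent to TF there, ET ⟂ TF, with radius 4.1, so the center E sits 4.1 in from both sides at E = (38.800, -24.900). That places the tangent points at H = (42.900, -24.900) on WH and T = (38.800, -29.000) on TF. Then |AH| = |H − A| = 49.603.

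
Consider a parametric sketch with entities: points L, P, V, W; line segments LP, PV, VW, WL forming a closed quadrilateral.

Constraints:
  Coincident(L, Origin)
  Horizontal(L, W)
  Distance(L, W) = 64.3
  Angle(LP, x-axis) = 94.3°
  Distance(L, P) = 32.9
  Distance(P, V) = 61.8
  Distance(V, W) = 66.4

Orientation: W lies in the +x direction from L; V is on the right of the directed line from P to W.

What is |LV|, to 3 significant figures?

28.9

Checks: |PV| = 61.80 ✓; |VW| = 66.40 ✓.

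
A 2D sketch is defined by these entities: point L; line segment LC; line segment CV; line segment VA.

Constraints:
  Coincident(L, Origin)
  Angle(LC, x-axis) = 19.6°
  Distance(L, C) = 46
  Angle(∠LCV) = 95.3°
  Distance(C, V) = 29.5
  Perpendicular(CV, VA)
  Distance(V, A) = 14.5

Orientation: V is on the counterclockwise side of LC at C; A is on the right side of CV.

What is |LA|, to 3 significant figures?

69.1

L is at the origin; LC runs at 19.6° with length 46.0, so C = 46.0·(cos 19.6°, sin 19.6°) = (43.3, 15.4). ∠LCV = 95.3°, so CV runs at 19.6° + (180° − 95.3°) = 104° from the x-axis; with |CV| = 29.5, V = C + 29.5·(cos 104°, sin 104°) = (36.0, 44.0). The perpendicularity gives VA at right angles to CV; with |VA| = 14.5 on the right of CV, A = V + 14.5·(0.969, 0.247) = (50.1, 47.6). Then |LA| = |A − L| = 69.1.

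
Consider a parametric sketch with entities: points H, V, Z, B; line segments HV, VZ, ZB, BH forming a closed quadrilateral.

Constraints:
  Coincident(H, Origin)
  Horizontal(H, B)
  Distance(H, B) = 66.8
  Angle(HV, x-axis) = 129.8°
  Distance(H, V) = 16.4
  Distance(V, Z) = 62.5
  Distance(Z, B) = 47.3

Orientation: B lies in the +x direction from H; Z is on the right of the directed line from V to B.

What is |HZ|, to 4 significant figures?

46.15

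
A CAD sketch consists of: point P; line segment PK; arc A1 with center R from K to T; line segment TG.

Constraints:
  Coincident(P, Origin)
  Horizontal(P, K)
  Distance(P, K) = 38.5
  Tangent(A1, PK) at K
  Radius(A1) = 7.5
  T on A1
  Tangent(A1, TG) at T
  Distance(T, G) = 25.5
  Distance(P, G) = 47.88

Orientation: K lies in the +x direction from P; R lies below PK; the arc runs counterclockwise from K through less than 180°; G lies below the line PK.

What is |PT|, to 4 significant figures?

32.16

P is at the origin; P and K share the same y with |PK| = 38.5 and K on the +x side, so K = (38.50, 0.000). Since A1 is tangent to PK there, RK ⟂ PK, so R = K + (0, -7.5) = (38.50, -7.500). Since RT ⟂ TG (tangency), |RG| = √(7.5² + 25.5²) = 26.58 regardless of where T sits on A1. So G lies on both circle(P, 47.88) and circle(R, 26.58); the below-PK intersection is G = (34.01, -33.70). T is the foot of the tangent from G: T = (31.05, -8.371).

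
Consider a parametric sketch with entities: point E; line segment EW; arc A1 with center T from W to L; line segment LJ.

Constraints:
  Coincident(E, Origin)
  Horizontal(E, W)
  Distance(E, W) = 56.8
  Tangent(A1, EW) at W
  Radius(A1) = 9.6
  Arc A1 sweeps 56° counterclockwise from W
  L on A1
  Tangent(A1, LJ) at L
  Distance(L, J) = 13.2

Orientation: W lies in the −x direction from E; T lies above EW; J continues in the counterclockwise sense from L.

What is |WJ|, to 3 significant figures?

21.6

E is at the origin; E and W share the same y with |EW| = 56.8 and W on the −x side, so W = (-56.8, 0.00). A1 meets EW tangentially, so TW is at right angles to EW, so T = W + (0, 9.6) = (-56.8, 9.60). On A1, W sits at bearing -90° from T; a 56° counterclockwise sweep puts L at bearing -34°, so L = T + 9.6·(cos -34°, sin -34°) = (-48.8, 4.23). The tangent condition forces TL to be normal to LJ, so LJ runs along (−sin -34°, cos -34°); with |LJ| = 13.2, J = (-41.5, 15.2). Then |WJ| = |J − W| = 21.6.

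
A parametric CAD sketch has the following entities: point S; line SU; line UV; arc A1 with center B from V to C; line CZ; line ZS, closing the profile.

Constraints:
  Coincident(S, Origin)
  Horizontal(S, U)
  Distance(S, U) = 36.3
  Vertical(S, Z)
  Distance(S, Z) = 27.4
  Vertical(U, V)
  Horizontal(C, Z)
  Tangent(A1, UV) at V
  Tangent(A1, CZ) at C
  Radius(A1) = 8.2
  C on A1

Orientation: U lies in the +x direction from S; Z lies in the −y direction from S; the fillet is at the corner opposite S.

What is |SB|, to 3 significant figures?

34.0

S and Z share the same x with |SZ| = 27.4 and Z on the −y side, so Z = (0.00, -27.4). The virtual corner opposite S is at (36.3, -27.4). The tangent condition forces BV to be normal to UV and tangency of A1 to CZ means the radius BC is perpendicular to CZ, with radius 8.2, so the center B sits 8.2 in from both sides at B = (28.1, -19.2). Then |SB| = |B − S| = 34.0.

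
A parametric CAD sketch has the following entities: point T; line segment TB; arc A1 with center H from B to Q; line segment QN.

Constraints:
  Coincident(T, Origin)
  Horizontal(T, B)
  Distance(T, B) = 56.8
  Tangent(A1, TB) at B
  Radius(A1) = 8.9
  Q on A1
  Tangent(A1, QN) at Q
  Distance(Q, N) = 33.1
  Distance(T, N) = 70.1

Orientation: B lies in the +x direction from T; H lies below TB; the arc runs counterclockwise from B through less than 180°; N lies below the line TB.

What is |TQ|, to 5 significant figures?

49.312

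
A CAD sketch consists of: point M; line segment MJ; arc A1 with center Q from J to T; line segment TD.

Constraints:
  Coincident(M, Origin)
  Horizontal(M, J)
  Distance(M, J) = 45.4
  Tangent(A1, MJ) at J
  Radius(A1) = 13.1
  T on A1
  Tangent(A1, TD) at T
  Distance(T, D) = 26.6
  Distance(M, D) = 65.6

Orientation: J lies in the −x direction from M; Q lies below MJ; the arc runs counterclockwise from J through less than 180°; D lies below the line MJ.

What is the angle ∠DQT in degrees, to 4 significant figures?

63.78°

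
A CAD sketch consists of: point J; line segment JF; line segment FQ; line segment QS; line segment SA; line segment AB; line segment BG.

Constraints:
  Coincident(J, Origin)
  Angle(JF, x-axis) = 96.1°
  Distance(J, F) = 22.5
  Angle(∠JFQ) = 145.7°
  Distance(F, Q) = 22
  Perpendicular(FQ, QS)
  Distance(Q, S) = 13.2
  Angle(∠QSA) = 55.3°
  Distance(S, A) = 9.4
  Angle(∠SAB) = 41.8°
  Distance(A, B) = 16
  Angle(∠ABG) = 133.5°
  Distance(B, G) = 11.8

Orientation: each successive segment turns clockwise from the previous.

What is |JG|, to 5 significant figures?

57.859

J is at the origin; JF runs at 96.1° with length 22.5, so F = (-2.3909, 22.373). ∠JFQ = 145.7° gives FQ at 61.800° from the x-axis; with |FQ| = 22.0, Q = (8.0052, 41.761). FQ is perpendicular to QS, so QS runs at -28.200°; with |QS| = 13.2, S = (19.638, 35.524). ∠QSA = 55.3° gives SA at -152.90° from the x-axis; with |SA| = 9.4, A = (11.270, 31.241). ∠SAB = 41.8° gives AB at 68.900° from the x-axis; with |AB| = 16.0, B = (17.030, 46.169). ∠ABG = 133.5° gives BG at 22.400° from the x-axis; with |BG| = 11.8, G = (27.940, 50.665). Then |JG| = |G − J| = 57.859.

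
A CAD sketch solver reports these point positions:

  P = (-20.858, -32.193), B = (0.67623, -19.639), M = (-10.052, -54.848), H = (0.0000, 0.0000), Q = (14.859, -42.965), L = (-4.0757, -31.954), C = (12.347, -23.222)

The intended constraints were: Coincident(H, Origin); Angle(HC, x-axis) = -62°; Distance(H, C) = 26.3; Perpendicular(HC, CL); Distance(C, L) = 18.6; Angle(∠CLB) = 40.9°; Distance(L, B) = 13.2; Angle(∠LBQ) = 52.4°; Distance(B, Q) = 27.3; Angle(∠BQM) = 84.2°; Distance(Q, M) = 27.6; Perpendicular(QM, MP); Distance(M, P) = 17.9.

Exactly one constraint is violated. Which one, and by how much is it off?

Distance(M, P) = 17.9 — off by 7.20.

H = (0.00, 0.00) ✓; HC at -62.00° ✓; |HC| = 26.30 ✓; ∠(HC, CL) = 90.00° ✓; |CL| = 18.60 ✓; ∠CLB = 40.90° ✓; |LB| = 13.20 ✓; ∠LBQ = 52.40° ✓; |BQ| = 27.30 ✓; ∠BQM = 84.20° ✓; |QM| = 27.60 ✓; ∠(QM, MP) = 90.00° ✓; |MP| = 25.10 ✗.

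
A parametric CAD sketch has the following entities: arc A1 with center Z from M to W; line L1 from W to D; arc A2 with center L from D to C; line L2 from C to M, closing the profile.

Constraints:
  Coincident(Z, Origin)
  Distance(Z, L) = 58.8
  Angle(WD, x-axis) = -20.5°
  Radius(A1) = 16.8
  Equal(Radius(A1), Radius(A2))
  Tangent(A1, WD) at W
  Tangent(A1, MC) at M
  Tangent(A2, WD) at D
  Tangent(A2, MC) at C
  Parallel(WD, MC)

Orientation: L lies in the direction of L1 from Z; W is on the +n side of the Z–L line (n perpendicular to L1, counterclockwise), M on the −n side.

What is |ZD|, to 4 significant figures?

61.15

The slot axis is L1's direction at -20.5°, so u = (cos -20.5°, sin -20.5°) = (0.9367, -0.3502) and n = (−sin -20.5°, cos -20.5°) = (0.3502, 0.9367). Z is at the origin and L lies 58.8 along u from Z, so L = 58.8·u = (55.08, -20.59). Tangency of A1 to both parallel lines with radius 16.8 puts W and M at Z ± 16.8·n: W = (5.883, 15.74), M = (-5.883, -15.74). Equal radii place D and C the same way about L: D = L + 16.8·n = (60.96, -4.856), C = L − 16.8·n = (49.19, -36.33). Then |ZD| = |D − Z| = 61.15.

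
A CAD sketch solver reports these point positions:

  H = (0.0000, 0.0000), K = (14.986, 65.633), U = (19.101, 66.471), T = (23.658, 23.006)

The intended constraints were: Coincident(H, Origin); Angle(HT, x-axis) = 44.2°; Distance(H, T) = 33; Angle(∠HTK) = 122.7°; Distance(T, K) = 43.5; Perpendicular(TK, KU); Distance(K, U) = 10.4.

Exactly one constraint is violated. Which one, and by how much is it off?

Distance(K, U) = 10.4 — off by 6.20.

H = (0.00, 0.00) ✓; HT at 44.20° ✓; |HT| = 33.00 ✓; ∠HTK = 122.7° ✓; |TK| = 43.50 ✓; ∠(TK, KU) = 89.99° ✓; |KU| = 4.199 ✗.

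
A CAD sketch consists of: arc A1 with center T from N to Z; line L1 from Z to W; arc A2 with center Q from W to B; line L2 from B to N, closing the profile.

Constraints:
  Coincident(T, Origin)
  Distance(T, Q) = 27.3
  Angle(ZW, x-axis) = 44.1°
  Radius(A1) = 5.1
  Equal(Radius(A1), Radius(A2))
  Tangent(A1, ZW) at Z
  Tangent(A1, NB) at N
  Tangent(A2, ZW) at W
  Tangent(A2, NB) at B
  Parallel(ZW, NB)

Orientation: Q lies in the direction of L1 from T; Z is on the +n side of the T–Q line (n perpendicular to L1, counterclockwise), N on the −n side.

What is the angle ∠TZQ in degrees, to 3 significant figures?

79.4°

The slot axis is L1's direction at 44.1°, so u = (cos 44.1°, sin 44.1°) = (0.718, 0.696) and n = (−sin 44.1°, cos 44.1°) = (-0.696, 0.718). T is at the origin and Q lies 27.3 along u from T, so Q = 27.3·u = (19.6, 19.0). Tangency of A1 to both parallel lines with radius 5.1 puts Z and N at T ± 5.1·n: Z = (-3.55, 3.66), N = (3.55, -3.66). Then cos ∠TZQ = ZT·ZQ / (|ZT||ZQ|), giving 79.4°.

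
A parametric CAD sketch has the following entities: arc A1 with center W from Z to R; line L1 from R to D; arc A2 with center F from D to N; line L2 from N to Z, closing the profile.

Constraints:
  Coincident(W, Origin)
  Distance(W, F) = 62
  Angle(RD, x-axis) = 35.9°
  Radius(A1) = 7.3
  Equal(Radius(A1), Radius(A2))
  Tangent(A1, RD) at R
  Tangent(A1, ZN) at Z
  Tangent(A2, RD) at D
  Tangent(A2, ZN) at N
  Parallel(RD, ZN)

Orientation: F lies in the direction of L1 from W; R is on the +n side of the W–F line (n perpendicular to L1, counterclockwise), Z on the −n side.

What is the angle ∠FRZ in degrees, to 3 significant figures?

83.3°

The slot axis is L1's direction at 35.9°, so u = (cos 35.9°, sin 35.9°) = (0.810, 0.586) and n = (−sin 35.9°, cos 35.9°) = (-0.586, 0.810). W is at the origin and F lies 62.0 along u from W, so F = 62.0·u = (50.2, 36.4). Tangency of A1 to both parallel lines with radius 7.3 puts R and Z at W ± 7.3·n: R = (-4.28, 5.91), Z = (4.28, -5.91). Then cos ∠FRZ = RF·RZ / (|RF||RZ|), giving 83.3°.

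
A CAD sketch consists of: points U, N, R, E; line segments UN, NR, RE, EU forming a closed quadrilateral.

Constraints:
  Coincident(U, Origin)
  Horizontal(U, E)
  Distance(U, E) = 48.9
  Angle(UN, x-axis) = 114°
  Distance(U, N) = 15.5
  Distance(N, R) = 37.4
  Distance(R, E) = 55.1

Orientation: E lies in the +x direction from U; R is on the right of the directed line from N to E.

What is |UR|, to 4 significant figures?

22.93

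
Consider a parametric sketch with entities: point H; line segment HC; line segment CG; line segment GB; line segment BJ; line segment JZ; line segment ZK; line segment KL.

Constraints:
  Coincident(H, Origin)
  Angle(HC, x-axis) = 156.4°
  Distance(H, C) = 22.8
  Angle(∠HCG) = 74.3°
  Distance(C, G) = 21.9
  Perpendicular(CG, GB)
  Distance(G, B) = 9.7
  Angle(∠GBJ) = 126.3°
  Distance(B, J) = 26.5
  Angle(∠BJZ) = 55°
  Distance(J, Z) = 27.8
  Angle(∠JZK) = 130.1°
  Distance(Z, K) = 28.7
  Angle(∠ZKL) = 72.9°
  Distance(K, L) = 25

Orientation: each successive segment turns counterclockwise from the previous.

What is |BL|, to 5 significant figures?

12.863

H is at the origin; HC runs at 156.4° with length 22.8, so C = (-20.893, 9.1280). ∠HCG = 74.3° gives CG at -97.900° from the x-axis; with |CG| = 21.9, G = (-23.903, -12.564). CG ⟂ GB, so GB runs at -7.9000°; with |GB| = 9.7, B = (-14.295, -13.897). ∠GBJ = 126.3° gives BJ at 45.800° from the x-axis; with |BJ| = 26.5, J = (4.1797, 5.1007). ∠BJZ = 55.0° gives JZ at 170.80° from the x-axis; with |JZ| = 27.8, Z = (-23.263, 9.5454). ∠JZK = 130.1° gives ZK at -139.30° from the x-axis; with |ZK| = 28.7, K = (-45.021, -9.1698). ∠ZKL = 72.9° gives KL at -32.200° from the x-axis; with |KL| = 25.0, L = (-23.866, -22.492). Then |BL| = |L − B| = 12.863.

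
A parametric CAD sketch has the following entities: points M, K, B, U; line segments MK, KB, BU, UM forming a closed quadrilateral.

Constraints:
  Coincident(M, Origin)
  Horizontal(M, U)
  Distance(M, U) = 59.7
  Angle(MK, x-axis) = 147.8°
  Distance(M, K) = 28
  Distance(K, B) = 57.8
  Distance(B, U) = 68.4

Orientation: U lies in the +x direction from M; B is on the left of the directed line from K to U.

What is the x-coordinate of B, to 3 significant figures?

18.4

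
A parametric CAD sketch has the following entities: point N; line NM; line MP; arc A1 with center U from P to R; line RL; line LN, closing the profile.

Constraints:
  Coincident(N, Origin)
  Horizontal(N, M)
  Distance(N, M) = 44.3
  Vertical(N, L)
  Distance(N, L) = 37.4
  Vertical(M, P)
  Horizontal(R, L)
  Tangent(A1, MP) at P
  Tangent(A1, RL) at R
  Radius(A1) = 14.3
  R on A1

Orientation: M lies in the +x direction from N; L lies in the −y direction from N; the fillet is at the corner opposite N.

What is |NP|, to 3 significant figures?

50.0

N is at the origin; NM is horizontal with |NM| = 44.3 and M on the +x side, so M = (44.3, 0.00). NL is vertical with |NL| = 37.4 and L on the −y side, so L = (0.00, -37.4). The virtual corner opposite N is at (44.3, -37.4). A1 meets MP tangentially, so UP is at right angles to MP and A1 meets RL tangentially, so UR is at right angles to RL, with radius 14.3, so the center U sits 14.3 in from both sides at U = (30.0, -23.1). That places the tangent points at P = (44.3, -23.1) on MP and R = (30.0, -37.4) on RL. Then |NP| = |P − N| = 50.0.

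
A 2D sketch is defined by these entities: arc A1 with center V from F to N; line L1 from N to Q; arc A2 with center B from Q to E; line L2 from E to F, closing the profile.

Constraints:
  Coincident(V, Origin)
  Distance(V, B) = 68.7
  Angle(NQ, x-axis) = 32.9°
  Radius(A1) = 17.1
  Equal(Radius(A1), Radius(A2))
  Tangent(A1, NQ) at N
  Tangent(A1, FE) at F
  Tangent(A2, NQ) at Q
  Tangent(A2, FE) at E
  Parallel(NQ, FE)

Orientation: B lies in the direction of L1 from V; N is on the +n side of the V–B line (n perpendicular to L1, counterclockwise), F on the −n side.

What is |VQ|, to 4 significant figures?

70.80

The slot axis is L1's direction at 32.9°, so u = (cos 32.9°, sin 32.9°) = (0.8396, 0.5432) and n = (−sin 32.9°, cos 32.9°) = (-0.5432, 0.8396). V is at the origin and B lies 68.7 along u from V, so B = 68.7·u = (57.68, 37.32). Tangency of A1 to both parallel lines with radius 17.1 puts N and F at V ± 17.1·n: N = (-9.288, 14.36), F = (9.288, -14.36). Equal radii place Q and E the same way about B: Q = B + 17.1·n = (48.39, 51.67), E = B − 17.1·n = (66.97, 22.96). Then |VQ| = |Q − V| = 70.80.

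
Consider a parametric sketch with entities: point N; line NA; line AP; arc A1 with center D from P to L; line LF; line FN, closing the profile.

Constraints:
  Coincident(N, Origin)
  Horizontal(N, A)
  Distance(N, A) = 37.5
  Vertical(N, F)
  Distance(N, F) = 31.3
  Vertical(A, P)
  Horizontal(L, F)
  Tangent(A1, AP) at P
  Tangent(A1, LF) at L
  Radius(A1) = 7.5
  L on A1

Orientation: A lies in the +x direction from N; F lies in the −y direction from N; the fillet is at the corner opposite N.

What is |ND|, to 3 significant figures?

38.3

N is at the origin; NA is horizontal with |NA| = 37.5 and A on the +x side, so A = (37.5, 0.00). N and F share the same x with |NF| = 31.3 and F on the −y side, so F = (0.00, -31.3). The virtual corner opposite N is at (37.5, -31.3). Tangency of A1 to AP means the radius DP is perpendicular to AP and the tangent condition forces DL to be normal to LF, with radius 7.5, so the center D sits 7.5 in from both sides at D = (30.0, -23.8). Then |ND| = |D − N| = 38.3.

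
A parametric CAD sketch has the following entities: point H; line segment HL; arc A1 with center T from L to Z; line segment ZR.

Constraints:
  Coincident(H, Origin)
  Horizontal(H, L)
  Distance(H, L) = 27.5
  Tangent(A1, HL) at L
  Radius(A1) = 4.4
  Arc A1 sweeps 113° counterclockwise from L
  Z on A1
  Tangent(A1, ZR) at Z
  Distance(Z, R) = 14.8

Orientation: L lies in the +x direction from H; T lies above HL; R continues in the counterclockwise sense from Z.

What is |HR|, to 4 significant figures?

32.46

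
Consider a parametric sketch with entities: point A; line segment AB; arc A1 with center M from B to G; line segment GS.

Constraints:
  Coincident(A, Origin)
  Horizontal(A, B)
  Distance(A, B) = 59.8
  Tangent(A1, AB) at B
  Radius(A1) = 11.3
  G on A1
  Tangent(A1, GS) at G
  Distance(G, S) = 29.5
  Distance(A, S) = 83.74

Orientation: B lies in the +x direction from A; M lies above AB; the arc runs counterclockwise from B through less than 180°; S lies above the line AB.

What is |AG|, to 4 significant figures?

71.79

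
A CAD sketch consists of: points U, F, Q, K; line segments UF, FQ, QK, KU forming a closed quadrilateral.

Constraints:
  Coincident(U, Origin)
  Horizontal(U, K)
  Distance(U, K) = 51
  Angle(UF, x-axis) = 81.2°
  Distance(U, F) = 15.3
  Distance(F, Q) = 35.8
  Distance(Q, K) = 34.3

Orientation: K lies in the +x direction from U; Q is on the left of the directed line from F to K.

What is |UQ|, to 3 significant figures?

46.1

U is at the origin; UK is horizontal with |UK| = 51.0 and K in +x, so K = (51.0, 0). UF runs at 81.2° with |UF| = 15.3, so F = (2.34, 15.1). Q is determined by |FQ| = 35.8 and |QK| = 34.3 together: it lies at the intersection of circle(F, 35.8) and circle(K, 34.3). With |FK| = 51.0, the foot of the radical line on FK is 26.5 from F and the perpendicular offset is √(35.8² − 26.5²) = 24.1. Taking the left-of-FK solution: Q = (34.8, 30.2).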